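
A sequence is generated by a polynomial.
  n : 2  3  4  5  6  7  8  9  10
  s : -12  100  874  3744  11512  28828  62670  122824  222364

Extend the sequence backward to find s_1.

-8

First differences: 112, 774, 2870, 7768, 17316, 33842, 60154, 99540
Second differences: 662, 2096, 4898, 9548, 16526, 26312, 39386
Third differences: 1434, 2802, 4650, 6978, 9786, 13074
Fourth differences: 1368, 1848, 2328, 2808, 3288
Fifth differences: 480, 480, 480, 480
The fifth differences are constant at 480.
Work back: 1368 − 480 = 888;  1434 − 888 = 546;  662 − 546 = 116;  112 − 116 = -4;  -12 + 4 = -8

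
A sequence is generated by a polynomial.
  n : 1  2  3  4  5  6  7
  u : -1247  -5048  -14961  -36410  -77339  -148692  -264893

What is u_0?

D1: -3801  -9913  -21449  -40929  -71353  -116201
D2: -6112  -11536  -19480  -30424  -44848
D3: -5424  -7944  -10944  -14424
D4: -2520  -3000  -3480
D5: -480  -480
The fifth differences are constant at -480.
Work back: -2520 + 480 = -2040;  -5424 + 2040 = -3384;  -6112 + 3384 = -2728;  -3801 + 2728 = -1073;  -1247 + 1073 = -174

-174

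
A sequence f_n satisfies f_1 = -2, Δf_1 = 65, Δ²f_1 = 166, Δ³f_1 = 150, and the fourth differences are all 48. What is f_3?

294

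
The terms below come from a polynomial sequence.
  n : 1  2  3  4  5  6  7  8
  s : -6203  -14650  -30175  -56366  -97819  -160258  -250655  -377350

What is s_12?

-1468510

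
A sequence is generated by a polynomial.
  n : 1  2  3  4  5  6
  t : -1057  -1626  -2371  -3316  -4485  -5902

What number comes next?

-7591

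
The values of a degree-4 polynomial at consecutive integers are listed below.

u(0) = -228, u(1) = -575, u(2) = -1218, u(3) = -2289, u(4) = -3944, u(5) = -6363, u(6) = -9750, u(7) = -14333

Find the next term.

-20364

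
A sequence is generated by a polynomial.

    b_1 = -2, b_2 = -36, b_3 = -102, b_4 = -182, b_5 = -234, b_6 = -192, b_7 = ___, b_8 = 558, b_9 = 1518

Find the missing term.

Using the first 6 terms:
First differences: -34  -66  -80  -52  42
Second differences: -32  -14  28  94
Third differences: 18  42  66
Fourth differences: 24  24
Constant fourth difference = 24.
Extend forward: 66 + 24 = 90;  94 + 90 = 184;  42 + 184 = 226;  -192 + 226 = 34

34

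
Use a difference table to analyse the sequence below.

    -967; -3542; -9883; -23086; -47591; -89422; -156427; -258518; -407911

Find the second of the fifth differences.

-240

Δ: -2575, -6341, -13203, -24505, -41831, -67005, -102091, -149393
Δ²: -3766, -6862, -11302, -17326, -25174, -35086, -47302
Δ³: -3096, -4440, -6024, -7848, -9912, -12216
Δ⁴: -1344, -1584, -1824, -2064, -2304
Δ⁵: -240, -240, -240, -240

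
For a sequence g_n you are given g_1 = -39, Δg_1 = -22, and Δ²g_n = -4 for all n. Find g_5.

Build the table forward from the leading diagonal:
D2: -4  -4  -4  -4  -4
D1: -22  -26  -30  -34  -38
g: -39  -61  -87  -117  -151

-151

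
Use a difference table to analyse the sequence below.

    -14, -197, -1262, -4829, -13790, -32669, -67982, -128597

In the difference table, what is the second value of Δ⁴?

First differences: -183, -1065, -3567, -8961, -18879, -35313, -60615
Second differences: -882, -2502, -5394, -9918, -16434, -25302
Third differences: -1620, -2892, -4524, -6516, -8868
Fourth differences: -1272, -1632, -1992, -2352
Fifth differences: -360, -360, -360

-1632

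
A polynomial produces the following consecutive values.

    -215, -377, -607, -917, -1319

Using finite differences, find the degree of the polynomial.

-162, -230, -310, -402
-68, -80, -92
-12, -12
The third differences are constant, so the polynomial has degree 3.

3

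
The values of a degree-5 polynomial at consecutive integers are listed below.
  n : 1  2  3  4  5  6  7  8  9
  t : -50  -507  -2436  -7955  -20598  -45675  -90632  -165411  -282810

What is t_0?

-3

Δ: -457, -1929, -5519, -12643, -25077, -44957, -74779, -117399
Δ²: -1472, -3590, -7124, -12434, -19880, -29822, -42620
Δ³: -2118, -3534, -5310, -7446, -9942, -12798
Δ⁴: -1416, -1776, -2136, -2496, -2856
Δ⁵: -360, -360, -360, -360
The fifth differences are constant at -360.
Work back: -1416 + 360 = -1056;  -2118 + 1056 = -1062;  -1472 + 1062 = -410;  -457 + 410 = -47;  -50 + 47 = -3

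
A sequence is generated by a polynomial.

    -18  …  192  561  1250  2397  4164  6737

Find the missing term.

Using the last 6 terms:
Δ: 369, 689, 1147, 1767, 2573
Δ²: 320, 458, 620, 806
Δ³: 138, 162, 186
Δ⁴: 24, 24
Constant fourth difference = 24.
Extend backward: 138 − 24 = 114;  320 − 114 = 206;  369 − 206 = 163;  192 − 163 = 29

29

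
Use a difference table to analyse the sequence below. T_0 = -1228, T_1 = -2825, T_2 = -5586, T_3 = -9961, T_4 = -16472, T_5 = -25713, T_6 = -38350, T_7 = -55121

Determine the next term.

-76836

First differences: -1597, -2761, -4375, -6511, -9241, -12637, -16771
Second differences: -1164, -1614, -2136, -2730, -3396, -4134
Third differences: -450, -522, -594, -666, -738
Fourth differences: -72, -72, -72, -72
Fourth differences constant at -72.
-738 − 72 = -810;  -4134 − 810 = -4944;  -16771 − 4944 = -21715;  -55121 − 21715 = -76836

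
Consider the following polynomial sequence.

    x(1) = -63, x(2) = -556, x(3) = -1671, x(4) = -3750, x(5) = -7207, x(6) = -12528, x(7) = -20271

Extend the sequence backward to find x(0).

78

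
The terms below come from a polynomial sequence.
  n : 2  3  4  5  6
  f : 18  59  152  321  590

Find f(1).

41, 93, 169, 269
52, 76, 100
24, 24
The third differences are constant at 24.
Work back: 52 − 24 = 28;  41 − 28 = 13;  18 − 13 = 5

5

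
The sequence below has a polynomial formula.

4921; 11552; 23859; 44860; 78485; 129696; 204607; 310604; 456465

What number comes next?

652480

6631 , 12307 , 21001 , 33625 , 51211 , 74911 , 105997 , 145861
5676 , 8694 , 12624 , 17586 , 23700 , 31086 , 39864
3018 , 3930 , 4962 , 6114 , 7386 , 8778
912 , 1032 , 1152 , 1272 , 1392
120 , 120 , 120 , 120
The fifth differences are constant (120).
1392 + 120 = 1512;  8778 + 1512 = 10290;  39864 + 10290 = 50154;  145861 + 50154 = 196015;  456465 + 196015 = 652480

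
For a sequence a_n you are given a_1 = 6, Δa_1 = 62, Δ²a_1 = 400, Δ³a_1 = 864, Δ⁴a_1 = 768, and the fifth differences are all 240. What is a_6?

17036

Build the table forward from the leading diagonal:
Fifth differences: 240, 240, 240, 240, 240, 240
Fourth differences: 768, 1008, 1248, 1488, 1728, 1968
Third differences: 864, 1632, 2640, 3888, 5376, 7104
Second differences: 400, 1264, 2896, 5536, 9424, 14800
First differences: 62, 462, 1726, 4622, 10158, 19582
a: 6, 68, 530, 2256, 6878, 17036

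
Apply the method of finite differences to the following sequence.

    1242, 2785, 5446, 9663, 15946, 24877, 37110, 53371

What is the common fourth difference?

72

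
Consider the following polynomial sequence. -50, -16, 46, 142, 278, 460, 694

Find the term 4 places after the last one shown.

34, 62, 96, 136, 182, 234
28, 34, 40, 46, 52
6, 6, 6, 6
The third differences are constant (6).
52 + 6 = 58;  234 + 58 = 292;  694 + 292 = 986
58 + 6 = 64;  292 + 64 = 356;  986 + 356 = 1342
64 + 6 = 70;  356 + 70 = 426;  1342 + 426 = 1768
70 + 6 = 76;  426 + 76 = 502;  1768 + 502 = 2270

2270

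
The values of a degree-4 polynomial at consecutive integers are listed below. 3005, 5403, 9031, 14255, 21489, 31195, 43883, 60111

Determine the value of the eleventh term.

136335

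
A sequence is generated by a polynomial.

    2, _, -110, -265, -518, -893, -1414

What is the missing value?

Using the last 5 terms:
D1: -155  -253  -375  -521
D2: -98  -122  -146
D3: -24  -24
Constant third difference = -24.
Extend backward: -98 + 24 = -74;  -155 + 74 = -81;  -110 + 81 = -29

-29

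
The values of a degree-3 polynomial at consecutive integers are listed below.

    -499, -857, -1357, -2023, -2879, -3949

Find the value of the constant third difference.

-24

Δ: -358, -500, -666, -856, -1070
Δ²: -142, -166, -190, -214
Δ³: -24, -24, -24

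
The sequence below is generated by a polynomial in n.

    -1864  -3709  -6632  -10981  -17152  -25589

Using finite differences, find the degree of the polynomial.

4

-1845, -2923, -4349, -6171, -8437
-1078, -1426, -1822, -2266
-348, -396, -444
-48, -48
The fourth differences are constant, so the polynomial has degree 4.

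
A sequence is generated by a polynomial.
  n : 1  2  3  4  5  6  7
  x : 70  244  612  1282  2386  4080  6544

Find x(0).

6

First differences: 174, 368, 670, 1104, 1694, 2464
Second differences: 194, 302, 434, 590, 770
Third differences: 108, 132, 156, 180
Fourth differences: 24, 24, 24
The fourth differences are constant at 24.
Work back: 108 − 24 = 84;  194 − 84 = 110;  174 − 110 = 64;  70 − 64 = 6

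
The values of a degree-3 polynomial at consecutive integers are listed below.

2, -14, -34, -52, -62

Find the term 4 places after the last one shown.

98

-16 , -20 , -18 , -10
-4 , 2 , 8
6 , 6
Constant third difference = 6, so extend:
8 + 6 = 14;  -10 + 14 = 4;  -62 + 4 = -58
14 + 6 = 20;  4 + 20 = 24;  -58 + 24 = -34
20 + 6 = 26;  24 + 26 = 50;  -34 + 50 = 16
26 + 6 = 32;  50 + 32 = 82;  16 + 82 = 98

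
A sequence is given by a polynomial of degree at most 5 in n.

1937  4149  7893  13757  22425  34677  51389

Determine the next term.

73533

2212 , 3744 , 5864 , 8668 , 12252 , 16712
1532 , 2120 , 2804 , 3584 , 4460
588 , 684 , 780 , 876
96 , 96 , 96
Fourth differences constant at 96.
876 + 96 = 972;  4460 + 972 = 5432;  16712 + 5432 = 22144;  51389 + 22144 = 73533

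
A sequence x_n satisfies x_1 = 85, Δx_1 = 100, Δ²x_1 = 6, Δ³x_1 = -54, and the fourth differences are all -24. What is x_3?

291

Build the table forward from the leading diagonal:
Fourth differences: -24  -24  -24
Third differences: -54  -78  -102
Second differences: 6  -48  -126
First differences: 100  106  58
x: 85  185  291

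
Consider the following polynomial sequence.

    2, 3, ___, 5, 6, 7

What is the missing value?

4

Using the last 3 terms:
First differences: 1  1
Constant first difference = 1.
Extend backward: 5 − 1 = 4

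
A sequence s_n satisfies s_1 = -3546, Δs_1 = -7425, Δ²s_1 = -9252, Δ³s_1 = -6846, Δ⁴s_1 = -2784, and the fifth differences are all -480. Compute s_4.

Build the table forward from the leading diagonal:
Fifth differences: -480  -480  -480  -480
Fourth differences: -2784  -3264  -3744  -4224
Third differences: -6846  -9630  -12894  -16638
Second differences: -9252  -16098  -25728  -38622
First differences: -7425  -16677  -32775  -58503
s: -3546  -10971  -27648  -60423

-60423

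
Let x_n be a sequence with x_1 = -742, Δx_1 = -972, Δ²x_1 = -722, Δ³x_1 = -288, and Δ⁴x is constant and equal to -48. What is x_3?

-3408

Build the table forward from the leading diagonal:
D4: -48  -48  -48
D3: -288  -336  -384
D2: -722  -1010  -1346
D1: -972  -1694  -2704
x: -742  -1714  -3408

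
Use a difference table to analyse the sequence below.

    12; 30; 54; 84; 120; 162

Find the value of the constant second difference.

Δ: 18, 24, 30, 36, 42
Δ²: 6, 6, 6, 6

6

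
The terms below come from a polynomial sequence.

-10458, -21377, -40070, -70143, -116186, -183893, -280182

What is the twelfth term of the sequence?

-1533287

Δ: -10919, -18693, -30073, -46043, -67707, -96289
Δ²: -7774, -11380, -15970, -21664, -28582
Δ³: -3606, -4590, -5694, -6918
Δ⁴: -984, -1104, -1224
Δ⁵: -120, -120
The fifth differences are constant (-120).
-1224 − 120 = -1344;  -6918 − 1344 = -8262;  -28582 − 8262 = -36844;  -96289 − 36844 = -133133;  -280182 − 133133 = -413315
-1344 − 120 = -1464;  -8262 − 1464 = -9726;  -36844 − 9726 = -46570;  -133133 − 46570 = -179703;  -413315 − 179703 = -593018
-1464 − 120 = -1584;  -9726 − 1584 = -11310;  -46570 − 11310 = -57880;  -179703 − 57880 = -237583;  -593018 − 237583 = -830601
-1584 − 120 = -1704;  -11310 − 1704 = -13014;  -57880 − 13014 = -70894;  -237583 − 70894 = -308477;  -830601 − 308477 = -1139078
-1704 − 120 = -1824;  -13014 − 1824 = -14838;  -70894 − 14838 = -85732;  -308477 − 85732 = -394209;  -1139078 − 394209 = -1533287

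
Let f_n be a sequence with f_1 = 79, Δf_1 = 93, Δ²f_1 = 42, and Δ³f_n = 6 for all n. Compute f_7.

1387

Build the table forward from the leading diagonal:
Third differences: 6, 6, 6, 6, 6, 6, 6
Second differences: 42, 48, 54, 60, 66, 72, 78
First differences: 93, 135, 183, 237, 297, 363, 435
f: 79, 172, 307, 490, 727, 1024, 1387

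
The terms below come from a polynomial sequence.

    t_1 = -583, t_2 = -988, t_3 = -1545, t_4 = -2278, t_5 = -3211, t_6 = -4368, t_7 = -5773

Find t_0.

Δ: -405, -557, -733, -933, -1157, -1405
Δ²: -152, -176, -200, -224, -248
Δ³: -24, -24, -24, -24
The third differences are constant at -24.
Work back: -152 + 24 = -128;  -405 + 128 = -277;  -583 + 277 = -306

-306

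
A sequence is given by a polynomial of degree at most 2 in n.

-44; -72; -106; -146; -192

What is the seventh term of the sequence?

-302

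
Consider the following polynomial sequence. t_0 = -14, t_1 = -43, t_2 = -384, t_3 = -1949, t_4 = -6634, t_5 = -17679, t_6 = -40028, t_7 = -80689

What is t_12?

-29  -341  -1565  -4685  -11045  -22349  -40661
-312  -1224  -3120  -6360  -11304  -18312
-912  -1896  -3240  -4944  -7008
-984  -1344  -1704  -2064
-360  -360  -360
The fifth differences are constant (-360).
-2064 − 360 = -2424;  -7008 − 2424 = -9432;  -18312 − 9432 = -27744;  -40661 − 27744 = -68405;  -80689 − 68405 = -149094
-2424 − 360 = -2784;  -9432 − 2784 = -12216;  -27744 − 12216 = -39960;  -68405 − 39960 = -108365;  -149094 − 108365 = -257459
-2784 − 360 = -3144;  -12216 − 3144 = -15360;  -39960 − 15360 = -55320;  -108365 − 55320 = -163685;  -257459 − 163685 = -421144
-3144 − 360 = -3504;  -15360 − 3504 = -18864;  -55320 − 18864 = -74184;  -163685 − 74184 = -237869;  -421144 − 237869 = -659013
-3504 − 360 = -3864;  -18864 − 3864 = -22728;  -74184 − 22728 = -96912;  -237869 − 96912 = -334781;  -659013 − 334781 = -993794

-993794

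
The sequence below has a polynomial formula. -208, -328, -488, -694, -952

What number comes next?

-1268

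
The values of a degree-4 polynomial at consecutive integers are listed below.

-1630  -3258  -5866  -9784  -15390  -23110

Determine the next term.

-33418

-1628, -2608, -3918, -5606, -7720
-980, -1310, -1688, -2114
-330, -378, -426
-48, -48
The fourth differences are constant (-48).
-426 − 48 = -474;  -2114 − 474 = -2588;  -7720 − 2588 = -10308;  -23110 − 10308 = -33418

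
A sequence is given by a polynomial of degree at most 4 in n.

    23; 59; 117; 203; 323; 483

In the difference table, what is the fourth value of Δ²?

40

Δ: 36, 58, 86, 120, 160
Δ²: 22, 28, 34, 40
Δ³: 6, 6, 6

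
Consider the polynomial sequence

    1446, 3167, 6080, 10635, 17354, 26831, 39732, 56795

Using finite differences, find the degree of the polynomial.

First differences: 1721, 2913, 4555, 6719, 9477, 12901, 17063
Second differences: 1192, 1642, 2164, 2758, 3424, 4162
Third differences: 450, 522, 594, 666, 738
Fourth differences: 72, 72, 72, 72
The fourth differences are constant, so the polynomial has degree 4.

4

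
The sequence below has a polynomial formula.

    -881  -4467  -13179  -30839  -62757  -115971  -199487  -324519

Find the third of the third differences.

-7038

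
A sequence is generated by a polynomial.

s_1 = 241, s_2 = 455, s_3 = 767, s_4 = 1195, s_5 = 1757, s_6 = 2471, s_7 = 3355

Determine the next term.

4427

214, 312, 428, 562, 714, 884
98, 116, 134, 152, 170
18, 18, 18, 18
Third differences constant at 18.
170 + 18 = 188;  884 + 188 = 1072;  3355 + 1072 = 4427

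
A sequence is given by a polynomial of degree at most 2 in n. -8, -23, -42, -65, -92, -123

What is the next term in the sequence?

Δ: -15, -19, -23, -27, -31
Δ²: -4, -4, -4, -4
Second differences constant at -4.
-31 − 4 = -35;  -123 − 35 = -158

-158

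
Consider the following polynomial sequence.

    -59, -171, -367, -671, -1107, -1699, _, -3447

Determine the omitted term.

-2471

Using the first 6 terms:
Δ: -112  -196  -304  -436  -592
Δ²: -84  -108  -132  -156
Δ³: -24  -24  -24
Constant third difference = -24.
Extend forward: -156 − 24 = -180;  -592 − 180 = -772;  -1699 − 772 = -2471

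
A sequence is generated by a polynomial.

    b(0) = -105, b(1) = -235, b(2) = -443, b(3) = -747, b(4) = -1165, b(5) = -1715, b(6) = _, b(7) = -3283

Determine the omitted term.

Using the first 6 terms:
Δ: -130, -208, -304, -418, -550
Δ²: -78, -96, -114, -132
Δ³: -18, -18, -18
Constant third difference = -18.
Extend forward: -132 − 18 = -150;  -550 − 150 = -700;  -1715 − 700 = -2415

-2415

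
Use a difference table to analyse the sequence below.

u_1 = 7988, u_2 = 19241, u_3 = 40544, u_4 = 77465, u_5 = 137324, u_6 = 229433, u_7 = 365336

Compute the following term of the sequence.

559049

D1: 11253, 21303, 36921, 59859, 92109, 135903
D2: 10050, 15618, 22938, 32250, 43794
D3: 5568, 7320, 9312, 11544
D4: 1752, 1992, 2232
D5: 240, 240
The fifth differences are constant (240).
2232 + 240 = 2472;  11544 + 2472 = 14016;  43794 + 14016 = 57810;  135903 + 57810 = 193713;  365336 + 193713 = 559049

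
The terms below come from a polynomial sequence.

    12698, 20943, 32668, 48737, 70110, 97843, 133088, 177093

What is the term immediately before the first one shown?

7165

Δ: 8245, 11725, 16069, 21373, 27733, 35245, 44005
Δ²: 3480, 4344, 5304, 6360, 7512, 8760
Δ³: 864, 960, 1056, 1152, 1248
Δ⁴: 96, 96, 96, 96
The fourth differences are constant at 96.
Work back: 864 − 96 = 768;  3480 − 768 = 2712;  8245 − 2712 = 5533;  12698 − 5533 = 7165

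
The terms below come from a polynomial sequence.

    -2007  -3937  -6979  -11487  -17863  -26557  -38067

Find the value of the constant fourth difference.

-48

First differences: -1930, -3042, -4508, -6376, -8694, -11510
Second differences: -1112, -1466, -1868, -2318, -2816
Third differences: -354, -402, -450, -498
Fourth differences: -48, -48, -48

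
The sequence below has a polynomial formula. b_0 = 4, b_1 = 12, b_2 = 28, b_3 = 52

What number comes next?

84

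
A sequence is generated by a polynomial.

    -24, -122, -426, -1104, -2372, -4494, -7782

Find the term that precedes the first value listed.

First differences: -98  -304  -678  -1268  -2122  -3288
Second differences: -206  -374  -590  -854  -1166
Third differences: -168  -216  -264  -312
Fourth differences: -48  -48  -48
The fourth differences are constant at -48.
Work back: -168 + 48 = -120;  -206 + 120 = -86;  -98 + 86 = -12;  -24 + 12 = -12

-12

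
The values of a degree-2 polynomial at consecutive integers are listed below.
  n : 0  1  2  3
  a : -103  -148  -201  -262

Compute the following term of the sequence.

-45  -53  -61
-8  -8
The second differences are constant (-8).
-61 − 8 = -69;  -262 − 69 = -331

-331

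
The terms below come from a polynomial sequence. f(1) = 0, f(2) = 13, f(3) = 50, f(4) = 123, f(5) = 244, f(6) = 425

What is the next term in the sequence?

Δ: 13, 37, 73, 121, 181
Δ²: 24, 36, 48, 60
Δ³: 12, 12, 12
The third differences are constant (12).
60 + 12 = 72;  181 + 72 = 253;  425 + 253 = 678

678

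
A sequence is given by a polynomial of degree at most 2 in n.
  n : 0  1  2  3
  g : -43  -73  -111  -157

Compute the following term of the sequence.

-211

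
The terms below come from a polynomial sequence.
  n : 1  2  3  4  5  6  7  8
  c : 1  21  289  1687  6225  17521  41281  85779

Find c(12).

753391

Δ: 20  268  1398  4538  11296  23760  44498
Δ²: 248  1130  3140  6758  12464  20738
Δ³: 882  2010  3618  5706  8274
Δ⁴: 1128  1608  2088  2568
Δ⁵: 480  480  480
Constant fifth difference = 480, so extend:
2568 + 480 = 3048;  8274 + 3048 = 11322;  20738 + 11322 = 32060;  44498 + 32060 = 76558;  85779 + 76558 = 162337
3048 + 480 = 3528;  11322 + 3528 = 14850;  32060 + 14850 = 46910;  76558 + 46910 = 123468;  162337 + 123468 = 285805
3528 + 480 = 4008;  14850 + 4008 = 18858;  46910 + 18858 = 65768;  123468 + 65768 = 189236;  285805 + 189236 = 475041
4008 + 480 = 4488;  18858 + 4488 = 23346;  65768 + 23346 = 89114;  189236 + 89114 = 278350;  475041 + 278350 = 753391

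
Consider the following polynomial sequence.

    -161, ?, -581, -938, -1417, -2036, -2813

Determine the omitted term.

Using the last 5 terms:
-357  -479  -619  -777
-122  -140  -158
-18  -18
Constant third difference = -18.
Extend backward: -122 + 18 = -104;  -357 + 104 = -253;  -581 + 253 = -328

-328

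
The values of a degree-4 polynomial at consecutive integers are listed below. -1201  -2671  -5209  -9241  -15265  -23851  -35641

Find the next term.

-51349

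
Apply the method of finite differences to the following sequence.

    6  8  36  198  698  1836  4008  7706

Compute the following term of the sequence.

13518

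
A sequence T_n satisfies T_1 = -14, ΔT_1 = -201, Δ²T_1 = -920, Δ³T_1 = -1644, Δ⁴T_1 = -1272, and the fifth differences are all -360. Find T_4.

-5021

Build the table forward from the leading diagonal:
Δ⁵: -360, -360, -360, -360
Δ⁴: -1272, -1632, -1992, -2352
Δ³: -1644, -2916, -4548, -6540
Δ²: -920, -2564, -5480, -10028
Δ: -201, -1121, -3685, -9165
T: -14, -215, -1336, -5021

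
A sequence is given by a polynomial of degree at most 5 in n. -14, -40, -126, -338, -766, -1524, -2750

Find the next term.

Δ: -26, -86, -212, -428, -758, -1226
Δ²: -60, -126, -216, -330, -468
Δ³: -66, -90, -114, -138
Δ⁴: -24, -24, -24
Fourth differences constant at -24.
-138 − 24 = -162;  -468 − 162 = -630;  -1226 − 630 = -1856;  -2750 − 1856 = -4606

-4606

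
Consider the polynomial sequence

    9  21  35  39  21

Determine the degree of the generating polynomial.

12, 14, 4, -18
2, -10, -22
-12, -12
The third differences are constant, so the polynomial has degree 3.

3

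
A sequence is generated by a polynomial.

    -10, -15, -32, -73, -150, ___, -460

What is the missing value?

-275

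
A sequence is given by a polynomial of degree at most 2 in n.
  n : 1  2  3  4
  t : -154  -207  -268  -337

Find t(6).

First differences: -53, -61, -69
Second differences: -8, -8
Constant second difference = -8, so extend:
-69 − 8 = -77;  -337 − 77 = -414
-77 − 8 = -85;  -414 − 85 = -499

-499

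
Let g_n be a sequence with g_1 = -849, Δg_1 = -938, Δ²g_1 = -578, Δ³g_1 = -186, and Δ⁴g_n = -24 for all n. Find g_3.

-3303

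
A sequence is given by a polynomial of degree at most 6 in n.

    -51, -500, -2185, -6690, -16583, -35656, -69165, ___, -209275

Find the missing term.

Using the first 7 terms:
First differences: -449, -1685, -4505, -9893, -19073, -33509
Second differences: -1236, -2820, -5388, -9180, -14436
Third differences: -1584, -2568, -3792, -5256
Fourth differences: -984, -1224, -1464
Fifth differences: -240, -240
Constant fifth difference = -240.
Extend forward: -1464 − 240 = -1704;  -5256 − 1704 = -6960;  -14436 − 6960 = -21396;  -33509 − 21396 = -54905;  -69165 − 54905 = -124070

-124070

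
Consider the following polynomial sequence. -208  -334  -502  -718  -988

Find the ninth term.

-2728

Δ: -126, -168, -216, -270
Δ²: -42, -48, -54
Δ³: -6, -6
Constant third difference = -6, so extend:
-54 − 6 = -60;  -270 − 60 = -330;  -988 − 330 = -1318
-60 − 6 = -66;  -330 − 66 = -396;  -1318 − 396 = -1714
-66 − 6 = -72;  -396 − 72 = -468;  -1714 − 468 = -2182
-72 − 6 = -78;  -468 − 78 = -546;  -2182 − 546 = -2728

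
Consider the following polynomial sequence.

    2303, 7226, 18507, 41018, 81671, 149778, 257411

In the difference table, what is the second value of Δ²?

11230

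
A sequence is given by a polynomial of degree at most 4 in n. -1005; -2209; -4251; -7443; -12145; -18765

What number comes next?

-27759

-1204, -2042, -3192, -4702, -6620
-838, -1150, -1510, -1918
-312, -360, -408
-48, -48
Constant fourth difference = -48, so extend:
-408 − 48 = -456;  -1918 − 456 = -2374;  -6620 − 2374 = -8994;  -18765 − 8994 = -27759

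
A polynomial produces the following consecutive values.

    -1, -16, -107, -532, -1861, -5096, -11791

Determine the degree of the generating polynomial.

Δ: -15, -91, -425, -1329, -3235, -6695
Δ²: -76, -334, -904, -1906, -3460
Δ³: -258, -570, -1002, -1554
Δ⁴: -312, -432, -552
Δ⁵: -120, -120
The fifth differences are constant, so the polynomial has degree 5.

5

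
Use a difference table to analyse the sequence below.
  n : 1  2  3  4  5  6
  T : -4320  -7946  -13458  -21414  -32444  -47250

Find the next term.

-66606

First differences: -3626, -5512, -7956, -11030, -14806
Second differences: -1886, -2444, -3074, -3776
Third differences: -558, -630, -702
Fourth differences: -72, -72
Fourth differences constant at -72.
-702 − 72 = -774;  -3776 − 774 = -4550;  -14806 − 4550 = -19356;  -47250 − 19356 = -66606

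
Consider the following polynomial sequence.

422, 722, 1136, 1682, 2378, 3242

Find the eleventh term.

D1: 300, 414, 546, 696, 864
D2: 114, 132, 150, 168
D3: 18, 18, 18
The third differences are constant (18).
168 + 18 = 186;  864 + 186 = 1050;  3242 + 1050 = 4292
186 + 18 = 204;  1050 + 204 = 1254;  4292 + 1254 = 5546
204 + 18 = 222;  1254 + 222 = 1476;  5546 + 1476 = 7022
222 + 18 = 240;  1476 + 240 = 1716;  7022 + 1716 = 8738
240 + 18 = 258;  1716 + 258 = 1974;  8738 + 1974 = 10712

10712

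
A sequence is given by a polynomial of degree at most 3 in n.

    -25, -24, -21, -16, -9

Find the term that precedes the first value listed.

-24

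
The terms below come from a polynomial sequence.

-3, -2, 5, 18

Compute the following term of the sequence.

37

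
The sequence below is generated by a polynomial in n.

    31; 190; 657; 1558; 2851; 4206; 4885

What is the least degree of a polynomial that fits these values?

5

D1: 159, 467, 901, 1293, 1355, 679
D2: 308, 434, 392, 62, -676
D3: 126, -42, -330, -738
D4: -168, -288, -408
D5: -120, -120
The fifth differences are constant, so the polynomial has degree 5.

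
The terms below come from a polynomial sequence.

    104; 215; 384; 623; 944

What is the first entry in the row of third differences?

12

First differences: 111, 169, 239, 321
Second differences: 58, 70, 82
Third differences: 12, 12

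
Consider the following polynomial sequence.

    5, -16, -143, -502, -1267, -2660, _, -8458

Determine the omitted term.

-4951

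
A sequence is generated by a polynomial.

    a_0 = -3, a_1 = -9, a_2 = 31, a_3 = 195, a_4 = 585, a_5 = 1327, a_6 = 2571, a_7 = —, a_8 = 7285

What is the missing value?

4491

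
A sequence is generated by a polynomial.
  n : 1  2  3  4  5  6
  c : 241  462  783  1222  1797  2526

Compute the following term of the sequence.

3427

221, 321, 439, 575, 729
100, 118, 136, 154
18, 18, 18
Third differences constant at 18.
154 + 18 = 172;  729 + 172 = 901;  2526 + 901 = 3427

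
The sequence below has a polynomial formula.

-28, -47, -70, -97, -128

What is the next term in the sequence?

-163

-19, -23, -27, -31
-4, -4, -4
Second differences constant at -4.
-31 − 4 = -35;  -128 − 35 = -163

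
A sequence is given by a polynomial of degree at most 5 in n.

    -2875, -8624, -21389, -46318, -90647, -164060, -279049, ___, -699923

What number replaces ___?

Using the first 7 terms:
-5749, -12765, -24929, -44329, -73413, -114989
-7016, -12164, -19400, -29084, -41576
-5148, -7236, -9684, -12492
-2088, -2448, -2808
-360, -360
Constant fifth difference = -360.
Extend forward: -2808 − 360 = -3168;  -12492 − 3168 = -15660;  -41576 − 15660 = -57236;  -114989 − 57236 = -172225;  -279049 − 172225 = -451274

-451274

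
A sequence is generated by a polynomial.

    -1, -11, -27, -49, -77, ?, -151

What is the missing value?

Using the first 5 terms:
-10  -16  -22  -28
-6  -6  -6
Constant second difference = -6.
Extend forward: -28 − 6 = -34;  -77 − 34 = -111

-111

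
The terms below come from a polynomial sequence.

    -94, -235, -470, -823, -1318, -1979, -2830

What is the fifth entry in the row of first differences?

-661

First differences: -141, -235, -353, -495, -661, -851
Second differences: -94, -118, -142, -166, -190
Third differences: -24, -24, -24, -24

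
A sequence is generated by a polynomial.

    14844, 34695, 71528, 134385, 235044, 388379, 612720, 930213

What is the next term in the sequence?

1367180

First differences: 19851 , 36833 , 62857 , 100659 , 153335 , 224341 , 317493
Second differences: 16982 , 26024 , 37802 , 52676 , 71006 , 93152
Third differences: 9042 , 11778 , 14874 , 18330 , 22146
Fourth differences: 2736 , 3096 , 3456 , 3816
Fifth differences: 360 , 360 , 360
The fifth differences are constant (360).
3816 + 360 = 4176;  22146 + 4176 = 26322;  93152 + 26322 = 119474;  317493 + 119474 = 436967;  930213 + 436967 = 1367180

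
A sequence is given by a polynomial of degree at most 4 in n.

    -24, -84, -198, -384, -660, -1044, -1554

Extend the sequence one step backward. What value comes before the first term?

0

First differences: -60  -114  -186  -276  -384  -510
Second differences: -54  -72  -90  -108  -126
Third differences: -18  -18  -18  -18
The third differences are constant at -18.
Work back: -54 + 18 = -36;  -60 + 36 = -24;  -24 + 24 = 0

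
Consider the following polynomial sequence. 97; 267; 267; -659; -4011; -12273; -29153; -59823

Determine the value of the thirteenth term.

-733763

Δ: 170, 0, -926, -3352, -8262, -16880, -30670
Δ²: -170, -926, -2426, -4910, -8618, -13790
Δ³: -756, -1500, -2484, -3708, -5172
Δ⁴: -744, -984, -1224, -1464
Δ⁵: -240, -240, -240
The fifth differences are constant (-240).
-1464 − 240 = -1704;  -5172 − 1704 = -6876;  -13790 − 6876 = -20666;  -30670 − 20666 = -51336;  -59823 − 51336 = -111159
-1704 − 240 = -1944;  -6876 − 1944 = -8820;  -20666 − 8820 = -29486;  -51336 − 29486 = -80822;  -111159 − 80822 = -191981
-1944 − 240 = -2184;  -8820 − 2184 = -11004;  -29486 − 11004 = -40490;  -80822 − 40490 = -121312;  -191981 − 121312 = -313293
-2184 − 240 = -2424;  -11004 − 2424 = -13428;  -40490 − 13428 = -53918;  -121312 − 53918 = -175230;  -313293 − 175230 = -488523
-2424 − 240 = -2664;  -13428 − 2664 = -16092;  -53918 − 16092 = -70010;  -175230 − 70010 = -245240;  -488523 − 245240 = -733763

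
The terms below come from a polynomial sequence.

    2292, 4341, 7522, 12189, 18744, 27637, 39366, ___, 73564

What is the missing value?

Using the first 7 terms:
Δ: 2049  3181  4667  6555  8893  11729
Δ²: 1132  1486  1888  2338  2836
Δ³: 354  402  450  498
Δ⁴: 48  48  48
Constant fourth difference = 48.
Extend forward: 498 + 48 = 546;  2836 + 546 = 3382;  11729 + 3382 = 15111;  39366 + 15111 = 54477

54477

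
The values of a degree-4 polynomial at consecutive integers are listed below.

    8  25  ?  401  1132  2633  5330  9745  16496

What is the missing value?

Using the last 6 terms:
Δ: 731, 1501, 2697, 4415, 6751
Δ²: 770, 1196, 1718, 2336
Δ³: 426, 522, 618
Δ⁴: 96, 96
Constant fourth difference = 96.
Extend backward: 426 − 96 = 330;  770 − 330 = 440;  731 − 440 = 291;  401 − 291 = 110

110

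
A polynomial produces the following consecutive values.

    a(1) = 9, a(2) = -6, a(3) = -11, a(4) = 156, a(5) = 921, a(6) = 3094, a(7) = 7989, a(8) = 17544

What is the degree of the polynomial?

5

First differences: -15, -5, 167, 765, 2173, 4895, 9555
Second differences: 10, 172, 598, 1408, 2722, 4660
Third differences: 162, 426, 810, 1314, 1938
Fourth differences: 264, 384, 504, 624
Fifth differences: 120, 120, 120
The fifth differences are constant, so the polynomial has degree 5.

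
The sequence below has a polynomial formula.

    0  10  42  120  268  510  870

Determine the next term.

First differences: 10  32  78  148  242  360
Second differences: 22  46  70  94  118
Third differences: 24  24  24  24
Constant third difference = 24, so extend:
118 + 24 = 142;  360 + 142 = 502;  870 + 502 = 1372

1372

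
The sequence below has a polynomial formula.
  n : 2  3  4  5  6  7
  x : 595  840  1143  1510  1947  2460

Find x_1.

245  303  367  437  513
58  64  70  76
6  6  6
The third differences are constant at 6.
Work back: 58 − 6 = 52;  245 − 52 = 193;  595 − 193 = 402

402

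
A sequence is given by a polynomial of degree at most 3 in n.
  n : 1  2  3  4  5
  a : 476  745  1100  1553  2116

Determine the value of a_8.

4585

269 , 355 , 453 , 563
86 , 98 , 110
12 , 12
The third differences are constant (12).
110 + 12 = 122;  563 + 122 = 685;  2116 + 685 = 2801
122 + 12 = 134;  685 + 134 = 819;  2801 + 819 = 3620
134 + 12 = 146;  819 + 146 = 965;  3620 + 965 = 4585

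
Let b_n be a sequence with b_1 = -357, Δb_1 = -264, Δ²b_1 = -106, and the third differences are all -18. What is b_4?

Build the table forward from the leading diagonal:
Δ³: -18, -18, -18, -18
Δ²: -106, -124, -142, -160
Δ: -264, -370, -494, -636
b: -357, -621, -991, -1485

-1485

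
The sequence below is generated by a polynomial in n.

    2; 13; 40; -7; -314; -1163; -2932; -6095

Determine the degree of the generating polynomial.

4

First differences: 11, 27, -47, -307, -849, -1769, -3163
Second differences: 16, -74, -260, -542, -920, -1394
Third differences: -90, -186, -282, -378, -474
Fourth differences: -96, -96, -96, -96
The fourth differences are constant, so the polynomial has degree 4.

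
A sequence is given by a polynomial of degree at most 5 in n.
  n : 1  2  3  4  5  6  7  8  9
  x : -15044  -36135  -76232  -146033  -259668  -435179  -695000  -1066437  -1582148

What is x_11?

-21091 , -40097 , -69801 , -113635 , -175511 , -259821 , -371437 , -515711
-19006 , -29704 , -43834 , -61876 , -84310 , -111616 , -144274
-10698 , -14130 , -18042 , -22434 , -27306 , -32658
-3432 , -3912 , -4392 , -4872 , -5352
-480 , -480 , -480 , -480
Constant fifth difference = -480, so extend:
-5352 − 480 = -5832;  -32658 − 5832 = -38490;  -144274 − 38490 = -182764;  -515711 − 182764 = -698475;  -1582148 − 698475 = -2280623
-5832 − 480 = -6312;  -38490 − 6312 = -44802;  -182764 − 44802 = -227566;  -698475 − 227566 = -926041;  -2280623 − 926041 = -3206664

-3206664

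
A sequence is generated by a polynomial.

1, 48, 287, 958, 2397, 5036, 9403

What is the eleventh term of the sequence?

First differences: 47  239  671  1439  2639  4367
Second differences: 192  432  768  1200  1728
Third differences: 240  336  432  528
Fourth differences: 96  96  96
Constant fourth difference = 96, so extend:
528 + 96 = 624;  1728 + 624 = 2352;  4367 + 2352 = 6719;  9403 + 6719 = 16122
624 + 96 = 720;  2352 + 720 = 3072;  6719 + 3072 = 9791;  16122 + 9791 = 25913
720 + 96 = 816;  3072 + 816 = 3888;  9791 + 3888 = 13679;  25913 + 13679 = 39592
816 + 96 = 912;  3888 + 912 = 4800;  13679 + 4800 = 18479;  39592 + 18479 = 58071

58071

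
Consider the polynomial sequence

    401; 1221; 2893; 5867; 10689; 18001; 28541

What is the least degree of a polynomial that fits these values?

4

Δ: 820, 1672, 2974, 4822, 7312, 10540
Δ²: 852, 1302, 1848, 2490, 3228
Δ³: 450, 546, 642, 738
Δ⁴: 96, 96, 96
The fourth differences are constant, so the polynomial has degree 4.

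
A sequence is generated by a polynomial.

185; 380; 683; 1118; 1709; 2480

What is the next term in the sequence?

First differences: 195  303  435  591  771
Second differences: 108  132  156  180
Third differences: 24  24  24
Constant third difference = 24, so extend:
180 + 24 = 204;  771 + 204 = 975;  2480 + 975 = 3455

3455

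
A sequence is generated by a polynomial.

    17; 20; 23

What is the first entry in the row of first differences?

3

Δ: 3, 3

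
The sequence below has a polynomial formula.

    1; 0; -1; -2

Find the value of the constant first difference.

First differences: -1, -1, -1

-1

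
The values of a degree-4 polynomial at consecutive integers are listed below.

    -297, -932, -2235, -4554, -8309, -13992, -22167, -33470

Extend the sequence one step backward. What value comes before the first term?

-635  -1303  -2319  -3755  -5683  -8175  -11303
-668  -1016  -1436  -1928  -2492  -3128
-348  -420  -492  -564  -636
-72  -72  -72  -72
The fourth differences are constant at -72.
Work back: -348 + 72 = -276;  -668 + 276 = -392;  -635 + 392 = -243;  -297 + 243 = -54

-54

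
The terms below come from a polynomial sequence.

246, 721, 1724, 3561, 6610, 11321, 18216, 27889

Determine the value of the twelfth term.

108761

First differences: 475  1003  1837  3049  4711  6895  9673
Second differences: 528  834  1212  1662  2184  2778
Third differences: 306  378  450  522  594
Fourth differences: 72  72  72  72
Constant fourth difference = 72, so extend:
594 + 72 = 666;  2778 + 666 = 3444;  9673 + 3444 = 13117;  27889 + 13117 = 41006
666 + 72 = 738;  3444 + 738 = 4182;  13117 + 4182 = 17299;  41006 + 17299 = 58305
738 + 72 = 810;  4182 + 810 = 4992;  17299 + 4992 = 22291;  58305 + 22291 = 80596
810 + 72 = 882;  4992 + 882 = 5874;  22291 + 5874 = 28165;  80596 + 28165 = 108761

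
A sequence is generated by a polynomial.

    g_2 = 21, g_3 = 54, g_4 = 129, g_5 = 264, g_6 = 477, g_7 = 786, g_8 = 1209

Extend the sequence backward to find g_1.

First differences: 33  75  135  213  309  423
Second differences: 42  60  78  96  114
Third differences: 18  18  18  18
The third differences are constant at 18.
Work back: 42 − 18 = 24;  33 − 24 = 9;  21 − 9 = 12

12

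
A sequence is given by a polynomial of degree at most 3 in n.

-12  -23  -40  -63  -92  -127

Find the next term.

First differences: -11  -17  -23  -29  -35
Second differences: -6  -6  -6  -6
Constant second difference = -6, so extend:
-35 − 6 = -41;  -127 − 41 = -168

-168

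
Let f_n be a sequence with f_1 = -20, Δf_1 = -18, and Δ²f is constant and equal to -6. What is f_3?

Build the table forward from the leading diagonal:
Δ²: -6, -6, -6
Δ: -18, -24, -30
f: -20, -38, -62

-62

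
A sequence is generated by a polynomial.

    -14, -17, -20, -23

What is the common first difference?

-3

D1: -3, -3, -3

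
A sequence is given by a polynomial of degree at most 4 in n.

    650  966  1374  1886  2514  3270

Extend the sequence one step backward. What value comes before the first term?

414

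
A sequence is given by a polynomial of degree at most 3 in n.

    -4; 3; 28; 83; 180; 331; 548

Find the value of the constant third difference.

12

First differences: 7, 25, 55, 97, 151, 217
Second differences: 18, 30, 42, 54, 66
Third differences: 12, 12, 12, 12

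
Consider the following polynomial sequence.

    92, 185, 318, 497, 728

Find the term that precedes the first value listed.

First differences: 93, 133, 179, 231
Second differences: 40, 46, 52
Third differences: 6, 6
The third differences are constant at 6.
Work back: 40 − 6 = 34;  93 − 34 = 59;  92 − 59 = 33

33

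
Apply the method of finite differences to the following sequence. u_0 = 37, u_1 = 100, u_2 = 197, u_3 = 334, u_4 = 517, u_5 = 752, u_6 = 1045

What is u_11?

First differences: 63, 97, 137, 183, 235, 293
Second differences: 34, 40, 46, 52, 58
Third differences: 6, 6, 6, 6
Third differences constant at 6.
58 + 6 = 64;  293 + 64 = 357;  1045 + 357 = 1402
64 + 6 = 70;  357 + 70 = 427;  1402 + 427 = 1829
70 + 6 = 76;  427 + 76 = 503;  1829 + 503 = 2332
76 + 6 = 82;  503 + 82 = 585;  2332 + 585 = 2917
82 + 6 = 88;  585 + 88 = 673;  2917 + 673 = 3590

3590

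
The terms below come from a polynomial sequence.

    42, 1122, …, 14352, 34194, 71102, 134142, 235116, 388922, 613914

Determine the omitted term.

4886

Using the last 7 terms:
Δ: 19842  36908  63040  100974  153806  224992
Δ²: 17066  26132  37934  52832  71186
Δ³: 9066  11802  14898  18354
Δ⁴: 2736  3096  3456
Δ⁵: 360  360
Constant fifth difference = 360.
Extend backward: 2736 − 360 = 2376;  9066 − 2376 = 6690;  17066 − 6690 = 10376;  19842 − 10376 = 9466;  14352 − 9466 = 4886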